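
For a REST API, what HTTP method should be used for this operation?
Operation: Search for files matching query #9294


GET = read, POST = create, PUT = update/replace, DELETE = remove
This operation is a read.
GET


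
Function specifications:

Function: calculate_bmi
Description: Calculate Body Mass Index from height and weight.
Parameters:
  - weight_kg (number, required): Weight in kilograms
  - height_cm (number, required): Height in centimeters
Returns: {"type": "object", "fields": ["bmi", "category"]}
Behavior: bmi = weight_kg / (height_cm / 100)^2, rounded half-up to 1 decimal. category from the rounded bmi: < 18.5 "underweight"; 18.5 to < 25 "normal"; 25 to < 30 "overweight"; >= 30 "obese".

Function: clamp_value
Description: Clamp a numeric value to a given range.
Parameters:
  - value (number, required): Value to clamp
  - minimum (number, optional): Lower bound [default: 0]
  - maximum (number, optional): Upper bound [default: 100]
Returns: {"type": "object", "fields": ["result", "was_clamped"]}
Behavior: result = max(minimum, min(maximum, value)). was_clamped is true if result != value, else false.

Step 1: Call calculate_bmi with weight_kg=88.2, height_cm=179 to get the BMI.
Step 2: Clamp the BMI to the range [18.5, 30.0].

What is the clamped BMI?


Step 1: calculate_bmi(weight_kg=88.2, height_cm=179)
  height_m = 179 / 100 = 1.79
  bmi = 88.2 / 1.79^2 = 88.2 / 3.2041 = 27.527231 -> 27.5
  25 <= 27.5 < 30 -> overweight
  -> bmi = 27.5
Step 2: clamp_value(value=27.5, minimum=18.5, maximum=30.0)
  result = max(18.5, min(30.0, 27.5)) = max(18.5, 27.5) = 27.5
  was_clamped = (27.5 != 27.5) = false
  -> result = 27.5
27.5


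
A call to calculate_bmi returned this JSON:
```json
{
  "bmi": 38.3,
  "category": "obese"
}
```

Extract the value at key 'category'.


obese


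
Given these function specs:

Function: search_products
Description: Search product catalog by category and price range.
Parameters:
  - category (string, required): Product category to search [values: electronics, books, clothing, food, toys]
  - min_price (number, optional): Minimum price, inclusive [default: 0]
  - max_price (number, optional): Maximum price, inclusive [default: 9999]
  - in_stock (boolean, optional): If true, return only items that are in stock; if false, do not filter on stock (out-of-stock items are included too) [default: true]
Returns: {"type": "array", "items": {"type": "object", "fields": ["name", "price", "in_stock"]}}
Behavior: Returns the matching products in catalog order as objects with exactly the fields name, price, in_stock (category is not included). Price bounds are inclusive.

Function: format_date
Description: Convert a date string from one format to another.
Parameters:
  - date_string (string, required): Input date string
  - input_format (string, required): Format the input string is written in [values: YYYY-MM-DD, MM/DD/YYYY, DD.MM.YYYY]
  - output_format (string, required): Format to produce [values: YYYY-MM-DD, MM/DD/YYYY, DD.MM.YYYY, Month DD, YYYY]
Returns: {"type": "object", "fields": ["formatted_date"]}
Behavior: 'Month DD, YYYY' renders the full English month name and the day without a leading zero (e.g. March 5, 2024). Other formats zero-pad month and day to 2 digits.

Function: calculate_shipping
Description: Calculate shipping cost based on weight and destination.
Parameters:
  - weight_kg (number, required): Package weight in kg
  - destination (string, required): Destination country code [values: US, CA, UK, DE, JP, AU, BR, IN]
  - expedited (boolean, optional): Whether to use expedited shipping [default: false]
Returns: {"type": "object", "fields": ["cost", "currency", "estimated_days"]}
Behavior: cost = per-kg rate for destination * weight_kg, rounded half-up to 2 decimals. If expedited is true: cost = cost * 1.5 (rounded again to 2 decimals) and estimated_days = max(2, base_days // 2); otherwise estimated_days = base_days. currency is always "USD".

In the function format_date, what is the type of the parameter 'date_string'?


The format_date spec declares:
  - date_string (string, required): Input date string
Type:
string


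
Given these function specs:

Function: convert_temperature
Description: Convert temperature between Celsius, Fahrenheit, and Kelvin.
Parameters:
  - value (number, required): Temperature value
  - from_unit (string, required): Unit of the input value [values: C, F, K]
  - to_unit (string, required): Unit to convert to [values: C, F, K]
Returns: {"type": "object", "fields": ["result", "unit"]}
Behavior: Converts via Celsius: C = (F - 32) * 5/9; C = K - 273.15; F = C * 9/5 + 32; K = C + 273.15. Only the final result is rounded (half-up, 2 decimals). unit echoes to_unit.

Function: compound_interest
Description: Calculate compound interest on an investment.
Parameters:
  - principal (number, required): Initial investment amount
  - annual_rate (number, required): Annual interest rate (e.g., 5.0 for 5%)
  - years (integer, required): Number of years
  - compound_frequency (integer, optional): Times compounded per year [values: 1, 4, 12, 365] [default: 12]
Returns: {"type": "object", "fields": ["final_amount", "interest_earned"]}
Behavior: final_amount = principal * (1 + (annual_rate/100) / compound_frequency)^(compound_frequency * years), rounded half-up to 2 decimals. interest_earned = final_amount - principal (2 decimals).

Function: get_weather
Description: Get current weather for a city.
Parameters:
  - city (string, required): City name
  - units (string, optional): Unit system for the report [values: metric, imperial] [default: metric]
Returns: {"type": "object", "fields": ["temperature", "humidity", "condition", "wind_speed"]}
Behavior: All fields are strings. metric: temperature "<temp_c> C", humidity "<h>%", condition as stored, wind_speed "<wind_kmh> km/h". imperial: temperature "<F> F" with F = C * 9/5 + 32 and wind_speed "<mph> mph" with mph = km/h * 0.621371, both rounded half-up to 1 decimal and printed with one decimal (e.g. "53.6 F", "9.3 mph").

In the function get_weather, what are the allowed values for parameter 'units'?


The get_weather spec declares:
  - units (string, optional): Unit system for the report [values: metric, imperial] [default: metric]
Allowed values:
metric, imperial


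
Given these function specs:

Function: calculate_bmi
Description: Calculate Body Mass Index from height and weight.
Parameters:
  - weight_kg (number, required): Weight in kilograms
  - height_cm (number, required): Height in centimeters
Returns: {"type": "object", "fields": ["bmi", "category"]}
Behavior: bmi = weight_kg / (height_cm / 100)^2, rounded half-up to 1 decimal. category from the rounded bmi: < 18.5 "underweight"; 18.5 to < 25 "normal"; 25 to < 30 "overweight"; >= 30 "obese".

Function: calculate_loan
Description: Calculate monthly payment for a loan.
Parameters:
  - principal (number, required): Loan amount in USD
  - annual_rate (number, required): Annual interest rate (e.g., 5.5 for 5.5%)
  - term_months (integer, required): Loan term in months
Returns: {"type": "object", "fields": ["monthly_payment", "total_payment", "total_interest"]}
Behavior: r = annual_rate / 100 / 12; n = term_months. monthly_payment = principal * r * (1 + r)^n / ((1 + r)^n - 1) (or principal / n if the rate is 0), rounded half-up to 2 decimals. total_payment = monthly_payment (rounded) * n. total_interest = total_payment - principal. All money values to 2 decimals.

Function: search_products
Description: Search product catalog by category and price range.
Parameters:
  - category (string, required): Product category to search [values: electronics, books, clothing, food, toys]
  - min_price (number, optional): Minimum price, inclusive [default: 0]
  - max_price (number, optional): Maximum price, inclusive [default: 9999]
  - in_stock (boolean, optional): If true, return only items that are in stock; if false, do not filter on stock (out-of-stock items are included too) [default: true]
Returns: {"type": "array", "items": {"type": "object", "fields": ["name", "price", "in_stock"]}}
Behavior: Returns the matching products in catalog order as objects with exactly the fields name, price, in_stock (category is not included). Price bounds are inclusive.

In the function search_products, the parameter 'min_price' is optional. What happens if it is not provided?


The search_products spec declares:
  - min_price (number, optional): Minimum price, inclusive [default: 0]
It defaults to 0


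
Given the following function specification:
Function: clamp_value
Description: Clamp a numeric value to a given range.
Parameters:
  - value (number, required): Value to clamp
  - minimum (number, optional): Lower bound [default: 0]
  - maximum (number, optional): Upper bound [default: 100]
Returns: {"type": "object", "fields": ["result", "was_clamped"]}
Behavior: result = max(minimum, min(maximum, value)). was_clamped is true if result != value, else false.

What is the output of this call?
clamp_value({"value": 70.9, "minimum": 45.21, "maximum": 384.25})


result = max(45.21, min(384.25, 70.9)) = max(45.21, 70.9) = 70.9
was_clamped = (70.9 != 70.9) = false
Output:
{"result": 70.9, "was_clamped": false}


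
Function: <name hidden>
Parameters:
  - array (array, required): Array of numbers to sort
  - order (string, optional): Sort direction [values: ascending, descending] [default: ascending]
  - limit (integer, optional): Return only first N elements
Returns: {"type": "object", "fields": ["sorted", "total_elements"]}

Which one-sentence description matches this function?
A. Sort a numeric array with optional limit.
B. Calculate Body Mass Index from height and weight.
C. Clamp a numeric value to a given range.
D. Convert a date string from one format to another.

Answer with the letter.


Parameters array, order, limit and return ["sorted", "total_elements"] fit: Sort a numeric array with optional limit.
A


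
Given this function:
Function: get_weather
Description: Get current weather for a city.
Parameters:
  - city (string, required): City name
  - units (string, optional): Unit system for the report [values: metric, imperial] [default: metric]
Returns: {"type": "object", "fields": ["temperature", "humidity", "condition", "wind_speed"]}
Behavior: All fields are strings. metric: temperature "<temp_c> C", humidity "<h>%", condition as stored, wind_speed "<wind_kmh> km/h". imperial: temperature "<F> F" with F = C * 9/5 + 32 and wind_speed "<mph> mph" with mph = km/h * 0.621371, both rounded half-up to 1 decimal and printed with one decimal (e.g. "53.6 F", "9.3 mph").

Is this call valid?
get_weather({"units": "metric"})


Checking required parameters...
Missing required parameter: city
Invalid - missing required parameter 'city'


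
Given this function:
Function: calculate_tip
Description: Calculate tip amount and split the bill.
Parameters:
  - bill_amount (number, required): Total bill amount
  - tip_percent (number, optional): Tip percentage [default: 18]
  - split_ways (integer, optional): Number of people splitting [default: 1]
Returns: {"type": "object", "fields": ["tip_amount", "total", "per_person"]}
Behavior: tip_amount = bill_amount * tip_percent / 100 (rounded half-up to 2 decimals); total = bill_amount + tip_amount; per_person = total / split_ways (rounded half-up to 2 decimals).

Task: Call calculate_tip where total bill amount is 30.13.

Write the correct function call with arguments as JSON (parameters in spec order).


Mapping each described value to its parameter name:
  'Total bill amount' -> bill_amount = 30.13
calculate_tip({"bill_amount": 30.13})


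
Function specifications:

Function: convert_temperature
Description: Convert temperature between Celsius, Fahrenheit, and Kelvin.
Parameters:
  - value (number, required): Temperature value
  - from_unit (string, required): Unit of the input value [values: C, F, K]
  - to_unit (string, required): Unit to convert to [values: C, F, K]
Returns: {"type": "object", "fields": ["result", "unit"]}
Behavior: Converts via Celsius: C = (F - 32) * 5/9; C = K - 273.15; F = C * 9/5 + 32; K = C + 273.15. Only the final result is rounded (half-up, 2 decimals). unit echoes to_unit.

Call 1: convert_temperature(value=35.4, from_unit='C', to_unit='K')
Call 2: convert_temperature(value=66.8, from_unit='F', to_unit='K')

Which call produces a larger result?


Call 1:
  Input already in C: 35.4
  To K: 35.4 + 273.15 = 308.55
  Round to 2 decimals: 308.55
  -> 308.55 K
Call 2:
  To C: (66.8 - 32) * 5/9 = 19.333333
  To K: 19.333333 + 273.15 = 292.483333
  Round to 2 decimals: 292.48
  -> 292.48 K
Call 1 (308.55 K)


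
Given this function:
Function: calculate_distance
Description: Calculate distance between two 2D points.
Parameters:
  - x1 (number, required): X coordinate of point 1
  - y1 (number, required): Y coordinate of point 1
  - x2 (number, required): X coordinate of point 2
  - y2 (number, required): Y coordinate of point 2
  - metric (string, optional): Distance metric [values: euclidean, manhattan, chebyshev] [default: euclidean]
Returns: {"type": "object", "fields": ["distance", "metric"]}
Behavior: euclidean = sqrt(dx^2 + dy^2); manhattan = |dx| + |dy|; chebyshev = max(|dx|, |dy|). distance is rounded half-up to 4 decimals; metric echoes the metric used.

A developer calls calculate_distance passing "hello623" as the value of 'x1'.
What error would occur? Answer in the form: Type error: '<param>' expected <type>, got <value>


Spec: 'x1' is declared as number; "hello623" is a string.
Type error: 'x1' expected number, got "hello623"


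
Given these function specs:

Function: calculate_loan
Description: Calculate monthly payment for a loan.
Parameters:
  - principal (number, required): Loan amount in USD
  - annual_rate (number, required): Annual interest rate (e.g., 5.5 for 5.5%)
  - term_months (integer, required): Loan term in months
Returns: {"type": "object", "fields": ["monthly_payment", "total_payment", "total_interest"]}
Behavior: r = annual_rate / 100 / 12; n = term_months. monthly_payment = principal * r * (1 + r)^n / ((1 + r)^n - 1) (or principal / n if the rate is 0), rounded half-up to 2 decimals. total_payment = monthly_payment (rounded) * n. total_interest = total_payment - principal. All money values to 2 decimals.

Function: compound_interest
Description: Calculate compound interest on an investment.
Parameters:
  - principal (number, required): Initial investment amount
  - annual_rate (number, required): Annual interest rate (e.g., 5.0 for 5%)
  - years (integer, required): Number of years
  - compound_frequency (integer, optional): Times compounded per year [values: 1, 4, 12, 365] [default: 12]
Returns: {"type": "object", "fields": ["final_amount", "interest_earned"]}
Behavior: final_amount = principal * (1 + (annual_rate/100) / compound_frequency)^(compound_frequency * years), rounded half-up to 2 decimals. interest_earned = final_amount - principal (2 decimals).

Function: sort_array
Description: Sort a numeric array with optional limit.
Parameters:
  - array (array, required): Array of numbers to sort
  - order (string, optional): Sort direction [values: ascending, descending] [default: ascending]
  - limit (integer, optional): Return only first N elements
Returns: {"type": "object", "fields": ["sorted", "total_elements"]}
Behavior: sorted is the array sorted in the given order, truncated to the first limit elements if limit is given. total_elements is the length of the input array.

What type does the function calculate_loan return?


The calculate_loan spec declares Returns: {"type": "object", "fields": ["monthly_payment", "total_payment", "total_interest"]}
Type:
object


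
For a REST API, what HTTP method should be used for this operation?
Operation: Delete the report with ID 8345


GET = read, POST = create, PUT = update/replace, DELETE = remove
This operation is a removal.
DELETE


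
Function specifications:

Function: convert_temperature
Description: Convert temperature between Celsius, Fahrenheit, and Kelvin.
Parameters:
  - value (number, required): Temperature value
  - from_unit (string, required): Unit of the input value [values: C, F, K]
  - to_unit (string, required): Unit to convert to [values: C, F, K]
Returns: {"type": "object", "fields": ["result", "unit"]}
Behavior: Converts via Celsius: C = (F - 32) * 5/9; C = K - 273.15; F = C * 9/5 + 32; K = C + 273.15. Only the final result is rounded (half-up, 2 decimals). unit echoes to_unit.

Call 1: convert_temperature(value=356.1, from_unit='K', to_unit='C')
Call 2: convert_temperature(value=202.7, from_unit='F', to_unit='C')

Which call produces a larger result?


Call 1:
  To C: 356.1 - 273.15 = 82.95
  Target is C: 82.95
  Round to 2 decimals: 82.95
  -> 82.95 C
Call 2:
  To C: (202.7 - 32) * 5/9 = 94.833333
  Target is C: 94.833333
  Round to 2 decimals: 94.83
  -> 94.83 C
Call 2 (94.83 C)


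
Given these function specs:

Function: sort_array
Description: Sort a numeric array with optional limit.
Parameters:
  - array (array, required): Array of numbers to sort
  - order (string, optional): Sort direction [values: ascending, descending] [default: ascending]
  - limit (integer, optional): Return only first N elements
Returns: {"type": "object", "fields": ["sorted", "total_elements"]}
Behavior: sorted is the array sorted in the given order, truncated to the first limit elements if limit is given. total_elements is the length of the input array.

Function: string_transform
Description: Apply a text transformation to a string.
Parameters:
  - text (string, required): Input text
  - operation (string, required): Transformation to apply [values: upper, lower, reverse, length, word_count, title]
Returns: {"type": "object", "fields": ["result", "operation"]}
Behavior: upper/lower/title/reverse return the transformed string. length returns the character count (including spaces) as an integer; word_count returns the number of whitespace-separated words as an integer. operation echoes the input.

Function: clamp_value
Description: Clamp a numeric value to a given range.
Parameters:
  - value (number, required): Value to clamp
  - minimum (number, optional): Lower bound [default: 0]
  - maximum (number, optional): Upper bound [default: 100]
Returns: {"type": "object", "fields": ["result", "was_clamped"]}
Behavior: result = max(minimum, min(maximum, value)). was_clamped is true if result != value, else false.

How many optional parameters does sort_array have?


Parameters of sort_array: array (required), order (optional), limit (optional)
Optional count:
2


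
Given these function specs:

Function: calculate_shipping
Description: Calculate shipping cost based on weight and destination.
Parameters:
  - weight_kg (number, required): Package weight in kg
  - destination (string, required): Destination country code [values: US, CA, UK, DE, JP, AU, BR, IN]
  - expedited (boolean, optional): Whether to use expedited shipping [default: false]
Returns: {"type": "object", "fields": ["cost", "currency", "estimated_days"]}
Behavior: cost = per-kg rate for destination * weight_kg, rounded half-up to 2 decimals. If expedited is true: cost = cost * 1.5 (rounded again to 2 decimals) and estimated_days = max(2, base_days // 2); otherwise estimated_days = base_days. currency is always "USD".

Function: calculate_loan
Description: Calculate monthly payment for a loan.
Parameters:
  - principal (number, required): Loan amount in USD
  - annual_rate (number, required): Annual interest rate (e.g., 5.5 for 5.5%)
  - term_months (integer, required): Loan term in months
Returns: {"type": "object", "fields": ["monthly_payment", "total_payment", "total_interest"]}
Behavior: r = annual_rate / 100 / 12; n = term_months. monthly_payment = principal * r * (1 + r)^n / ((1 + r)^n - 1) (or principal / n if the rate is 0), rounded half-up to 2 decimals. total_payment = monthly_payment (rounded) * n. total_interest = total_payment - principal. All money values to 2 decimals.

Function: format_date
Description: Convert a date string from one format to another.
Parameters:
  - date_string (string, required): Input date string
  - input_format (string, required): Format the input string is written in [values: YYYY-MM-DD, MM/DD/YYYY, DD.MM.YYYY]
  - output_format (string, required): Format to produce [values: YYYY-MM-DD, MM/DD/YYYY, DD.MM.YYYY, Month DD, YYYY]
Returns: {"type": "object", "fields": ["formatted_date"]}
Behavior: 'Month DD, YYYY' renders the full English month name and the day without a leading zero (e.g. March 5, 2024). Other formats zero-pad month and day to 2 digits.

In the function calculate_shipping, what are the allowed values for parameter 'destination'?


The calculate_shipping spec declares:
  - destination (string, required): Destination country code [values: US, CA, UK, DE, JP, AU, BR, IN]
Allowed values:
US, CA, UK, DE, JP, AU, BR, IN


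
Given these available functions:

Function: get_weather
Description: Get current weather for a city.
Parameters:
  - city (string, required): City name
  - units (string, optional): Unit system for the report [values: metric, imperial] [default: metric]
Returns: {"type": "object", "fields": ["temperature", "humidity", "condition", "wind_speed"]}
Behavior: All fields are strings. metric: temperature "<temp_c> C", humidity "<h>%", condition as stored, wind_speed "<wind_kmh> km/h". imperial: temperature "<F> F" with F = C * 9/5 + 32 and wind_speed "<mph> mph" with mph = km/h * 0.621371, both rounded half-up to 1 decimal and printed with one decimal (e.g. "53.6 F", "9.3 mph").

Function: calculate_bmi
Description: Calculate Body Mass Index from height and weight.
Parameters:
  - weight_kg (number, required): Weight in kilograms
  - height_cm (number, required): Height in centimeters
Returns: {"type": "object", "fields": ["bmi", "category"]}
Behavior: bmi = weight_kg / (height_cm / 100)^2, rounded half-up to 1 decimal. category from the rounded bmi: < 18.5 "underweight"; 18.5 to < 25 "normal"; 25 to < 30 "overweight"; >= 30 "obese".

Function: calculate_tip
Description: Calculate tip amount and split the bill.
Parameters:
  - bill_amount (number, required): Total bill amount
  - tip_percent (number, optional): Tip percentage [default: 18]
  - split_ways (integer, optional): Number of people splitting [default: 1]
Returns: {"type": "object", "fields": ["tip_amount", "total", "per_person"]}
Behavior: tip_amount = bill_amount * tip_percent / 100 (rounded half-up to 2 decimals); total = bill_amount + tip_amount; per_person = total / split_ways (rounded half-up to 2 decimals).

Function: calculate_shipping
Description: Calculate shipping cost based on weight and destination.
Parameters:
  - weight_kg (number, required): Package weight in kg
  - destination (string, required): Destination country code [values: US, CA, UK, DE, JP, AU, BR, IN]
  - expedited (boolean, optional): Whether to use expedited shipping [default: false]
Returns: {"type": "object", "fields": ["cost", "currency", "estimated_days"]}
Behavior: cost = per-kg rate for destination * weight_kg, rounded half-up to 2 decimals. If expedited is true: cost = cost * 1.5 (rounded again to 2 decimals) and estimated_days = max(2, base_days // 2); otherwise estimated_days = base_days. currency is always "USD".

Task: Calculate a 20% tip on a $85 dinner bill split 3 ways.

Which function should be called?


The task needs a function whose description is: Calculate tip amount and split the bill.
calculate_tip


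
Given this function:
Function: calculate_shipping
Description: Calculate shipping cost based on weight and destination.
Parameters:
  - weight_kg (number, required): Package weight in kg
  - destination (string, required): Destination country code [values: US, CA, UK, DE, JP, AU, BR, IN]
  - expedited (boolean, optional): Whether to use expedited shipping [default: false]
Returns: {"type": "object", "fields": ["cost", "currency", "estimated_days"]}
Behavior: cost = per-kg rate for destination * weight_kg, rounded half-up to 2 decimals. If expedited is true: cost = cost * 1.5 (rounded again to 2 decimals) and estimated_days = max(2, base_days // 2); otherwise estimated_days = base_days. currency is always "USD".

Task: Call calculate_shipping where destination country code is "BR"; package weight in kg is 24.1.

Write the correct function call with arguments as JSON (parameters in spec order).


Mapping each described value to its parameter name:
  'Destination country code' -> destination = "BR"
  'Package weight in kg' -> weight_kg = 24.1
calculate_shipping({"weight_kg": 24.1, "destination": "BR"})


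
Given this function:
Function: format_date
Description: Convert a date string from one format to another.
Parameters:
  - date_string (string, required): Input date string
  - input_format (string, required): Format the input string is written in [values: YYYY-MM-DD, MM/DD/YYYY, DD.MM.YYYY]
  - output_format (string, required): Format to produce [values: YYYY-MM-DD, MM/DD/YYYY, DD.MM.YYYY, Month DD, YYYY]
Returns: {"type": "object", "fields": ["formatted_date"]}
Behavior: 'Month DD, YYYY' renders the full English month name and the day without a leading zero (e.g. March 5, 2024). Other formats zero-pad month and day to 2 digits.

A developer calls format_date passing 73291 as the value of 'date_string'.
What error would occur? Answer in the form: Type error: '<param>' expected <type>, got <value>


Spec: 'date_string' is declared as string; 73291 is an integer.
Type error: 'date_string' expected string, got 73291


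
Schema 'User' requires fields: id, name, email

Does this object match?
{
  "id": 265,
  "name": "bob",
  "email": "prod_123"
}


Checking required fields... All present.
Valid - all required fields present


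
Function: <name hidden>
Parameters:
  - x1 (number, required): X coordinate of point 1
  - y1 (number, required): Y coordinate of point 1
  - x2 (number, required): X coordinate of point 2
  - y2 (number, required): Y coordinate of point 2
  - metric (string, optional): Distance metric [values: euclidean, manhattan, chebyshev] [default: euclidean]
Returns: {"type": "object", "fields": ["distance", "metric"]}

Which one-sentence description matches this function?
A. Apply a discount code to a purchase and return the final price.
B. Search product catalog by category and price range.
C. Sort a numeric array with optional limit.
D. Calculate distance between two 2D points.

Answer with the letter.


Parameters x1, y1, x2, y2, metric and return ["distance", "metric"] fit: Calculate distance between two 2D points.
D


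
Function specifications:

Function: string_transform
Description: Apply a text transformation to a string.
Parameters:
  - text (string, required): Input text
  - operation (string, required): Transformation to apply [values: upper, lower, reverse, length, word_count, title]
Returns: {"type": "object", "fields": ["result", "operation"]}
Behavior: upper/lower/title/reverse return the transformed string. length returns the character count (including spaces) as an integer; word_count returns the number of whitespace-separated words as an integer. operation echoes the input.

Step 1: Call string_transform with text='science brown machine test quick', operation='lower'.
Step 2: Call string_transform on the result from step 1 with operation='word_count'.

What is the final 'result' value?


Step 1: string_transform(text='science brown machine test quick', operation='lower')
  -> result = 'science brown machine test quick'
Step 2: string_transform(text='science brown machine test quick', operation='word_count')
  words: science, brown, machine, test, quick -> 5
  -> result = 5
5


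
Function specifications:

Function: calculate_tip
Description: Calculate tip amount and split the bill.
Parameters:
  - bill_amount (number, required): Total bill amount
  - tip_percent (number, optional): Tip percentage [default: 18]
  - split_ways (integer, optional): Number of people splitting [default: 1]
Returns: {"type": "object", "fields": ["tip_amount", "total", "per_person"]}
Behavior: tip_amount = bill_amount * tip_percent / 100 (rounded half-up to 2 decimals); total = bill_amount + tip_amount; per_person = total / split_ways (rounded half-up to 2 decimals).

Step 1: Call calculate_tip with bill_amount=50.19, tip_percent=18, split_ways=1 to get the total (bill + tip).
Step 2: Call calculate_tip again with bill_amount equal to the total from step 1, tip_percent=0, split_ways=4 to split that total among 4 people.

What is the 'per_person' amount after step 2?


Step 1: calculate_tip(bill_amount=50.19, tip_percent=18, split_ways=1)
  tip_amount = 50.19 * 18/100 = 9.0342 -> 9.03
  total = 50.19 + 9.03 = 59.22
  per_person = 59.22 / 1 = 59.22 -> 59.22
  -> total = 59.22
Step 2: calculate_tip(bill_amount=59.22, tip_percent=0, split_ways=4)
  tip_amount = 59.22 * 0/100 = 0 -> 0.00
  total = 59.22 + 0.00 = 59.22
  per_person = 59.22 / 4 = 14.805 -> 14.81
  -> per_person = 14.81
$14.81


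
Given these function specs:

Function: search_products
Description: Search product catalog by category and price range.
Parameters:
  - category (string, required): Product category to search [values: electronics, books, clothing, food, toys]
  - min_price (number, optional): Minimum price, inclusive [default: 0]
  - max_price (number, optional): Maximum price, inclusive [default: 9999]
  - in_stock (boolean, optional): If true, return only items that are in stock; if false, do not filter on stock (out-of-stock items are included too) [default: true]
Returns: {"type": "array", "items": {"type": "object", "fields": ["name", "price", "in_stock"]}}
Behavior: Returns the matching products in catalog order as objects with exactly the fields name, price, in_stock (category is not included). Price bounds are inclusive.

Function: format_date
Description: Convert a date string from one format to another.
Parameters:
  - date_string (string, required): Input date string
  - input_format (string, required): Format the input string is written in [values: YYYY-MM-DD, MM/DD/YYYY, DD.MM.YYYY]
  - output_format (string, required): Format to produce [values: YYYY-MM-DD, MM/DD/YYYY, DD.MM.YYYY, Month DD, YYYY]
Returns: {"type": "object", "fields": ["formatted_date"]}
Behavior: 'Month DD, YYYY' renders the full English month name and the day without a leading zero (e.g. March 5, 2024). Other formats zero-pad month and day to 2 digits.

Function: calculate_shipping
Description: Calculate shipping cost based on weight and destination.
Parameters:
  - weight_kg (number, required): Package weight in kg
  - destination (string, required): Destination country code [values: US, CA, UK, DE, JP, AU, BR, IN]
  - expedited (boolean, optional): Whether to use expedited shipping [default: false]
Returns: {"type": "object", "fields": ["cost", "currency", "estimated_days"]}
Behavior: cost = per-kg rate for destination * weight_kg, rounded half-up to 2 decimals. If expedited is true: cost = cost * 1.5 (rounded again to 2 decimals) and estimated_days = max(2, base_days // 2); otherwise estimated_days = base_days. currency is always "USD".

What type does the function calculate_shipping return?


The calculate_shipping spec declares Returns: {"type": "object", "fields": ["cost", "currency", "estimated_days"]}
Type:
object


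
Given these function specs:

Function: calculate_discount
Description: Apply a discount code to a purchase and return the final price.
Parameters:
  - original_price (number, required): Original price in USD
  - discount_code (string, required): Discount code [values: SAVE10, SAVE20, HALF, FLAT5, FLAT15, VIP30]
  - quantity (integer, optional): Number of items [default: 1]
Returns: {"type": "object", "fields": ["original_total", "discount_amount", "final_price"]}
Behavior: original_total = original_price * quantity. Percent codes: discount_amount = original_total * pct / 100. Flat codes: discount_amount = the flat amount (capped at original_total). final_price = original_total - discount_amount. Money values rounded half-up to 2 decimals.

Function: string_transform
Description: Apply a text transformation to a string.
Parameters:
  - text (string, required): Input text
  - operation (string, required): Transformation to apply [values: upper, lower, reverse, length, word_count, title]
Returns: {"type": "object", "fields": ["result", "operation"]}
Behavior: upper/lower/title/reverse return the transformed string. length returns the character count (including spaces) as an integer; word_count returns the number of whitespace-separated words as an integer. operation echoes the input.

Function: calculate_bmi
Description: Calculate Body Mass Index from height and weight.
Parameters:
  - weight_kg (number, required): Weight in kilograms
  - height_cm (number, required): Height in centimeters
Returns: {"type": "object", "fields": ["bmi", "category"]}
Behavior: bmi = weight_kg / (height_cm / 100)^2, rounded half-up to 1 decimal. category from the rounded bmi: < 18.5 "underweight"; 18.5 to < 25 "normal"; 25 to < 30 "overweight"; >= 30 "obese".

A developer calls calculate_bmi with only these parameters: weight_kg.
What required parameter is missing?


Required parameters: weight_kg, height_cm
Provided: weight_kg
Missing: height_cm
height_cm


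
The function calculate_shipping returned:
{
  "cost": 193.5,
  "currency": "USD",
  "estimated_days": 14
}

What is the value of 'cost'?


193.5


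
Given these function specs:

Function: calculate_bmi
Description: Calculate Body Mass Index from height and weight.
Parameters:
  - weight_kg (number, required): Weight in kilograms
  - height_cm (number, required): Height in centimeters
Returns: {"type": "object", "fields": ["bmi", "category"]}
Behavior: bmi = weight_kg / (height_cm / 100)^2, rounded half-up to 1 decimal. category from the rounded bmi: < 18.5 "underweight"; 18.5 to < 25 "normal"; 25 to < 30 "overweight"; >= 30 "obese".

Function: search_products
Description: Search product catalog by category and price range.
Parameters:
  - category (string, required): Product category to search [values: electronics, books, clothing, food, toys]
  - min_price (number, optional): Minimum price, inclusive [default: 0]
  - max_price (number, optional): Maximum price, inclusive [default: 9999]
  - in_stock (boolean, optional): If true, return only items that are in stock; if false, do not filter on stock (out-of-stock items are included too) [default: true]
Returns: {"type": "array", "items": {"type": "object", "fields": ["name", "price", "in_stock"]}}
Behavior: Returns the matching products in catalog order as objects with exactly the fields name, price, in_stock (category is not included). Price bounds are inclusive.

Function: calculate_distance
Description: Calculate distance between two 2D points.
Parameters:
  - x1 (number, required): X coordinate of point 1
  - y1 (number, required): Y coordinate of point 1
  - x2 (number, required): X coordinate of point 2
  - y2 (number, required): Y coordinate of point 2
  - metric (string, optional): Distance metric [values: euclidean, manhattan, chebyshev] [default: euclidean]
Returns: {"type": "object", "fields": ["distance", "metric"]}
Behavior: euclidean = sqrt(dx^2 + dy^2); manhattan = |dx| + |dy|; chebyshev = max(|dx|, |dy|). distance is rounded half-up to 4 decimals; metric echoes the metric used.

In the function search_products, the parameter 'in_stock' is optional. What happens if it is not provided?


The search_products spec declares:
  - in_stock (boolean, optional): If true, return only items that are in stock; if false, do not filter on stock (out-of-stock items are included too) [default: true]
It defaults to true


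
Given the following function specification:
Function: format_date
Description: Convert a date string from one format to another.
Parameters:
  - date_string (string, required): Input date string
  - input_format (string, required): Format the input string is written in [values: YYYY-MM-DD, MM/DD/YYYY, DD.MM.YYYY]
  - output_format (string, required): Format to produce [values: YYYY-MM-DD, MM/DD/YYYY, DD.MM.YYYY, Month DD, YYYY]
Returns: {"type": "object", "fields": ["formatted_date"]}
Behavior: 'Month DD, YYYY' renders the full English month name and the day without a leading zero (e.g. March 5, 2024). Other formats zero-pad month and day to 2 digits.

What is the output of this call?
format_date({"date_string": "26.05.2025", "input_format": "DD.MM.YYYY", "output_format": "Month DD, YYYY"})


Parse '26.05.2025' as DD.MM.YYYY: year=2025, month=5, day=26
Month 5 = May
Render as Month DD, YYYY: May 26, 2025
Output:
{"formatted_date": "May 26, 2025"}


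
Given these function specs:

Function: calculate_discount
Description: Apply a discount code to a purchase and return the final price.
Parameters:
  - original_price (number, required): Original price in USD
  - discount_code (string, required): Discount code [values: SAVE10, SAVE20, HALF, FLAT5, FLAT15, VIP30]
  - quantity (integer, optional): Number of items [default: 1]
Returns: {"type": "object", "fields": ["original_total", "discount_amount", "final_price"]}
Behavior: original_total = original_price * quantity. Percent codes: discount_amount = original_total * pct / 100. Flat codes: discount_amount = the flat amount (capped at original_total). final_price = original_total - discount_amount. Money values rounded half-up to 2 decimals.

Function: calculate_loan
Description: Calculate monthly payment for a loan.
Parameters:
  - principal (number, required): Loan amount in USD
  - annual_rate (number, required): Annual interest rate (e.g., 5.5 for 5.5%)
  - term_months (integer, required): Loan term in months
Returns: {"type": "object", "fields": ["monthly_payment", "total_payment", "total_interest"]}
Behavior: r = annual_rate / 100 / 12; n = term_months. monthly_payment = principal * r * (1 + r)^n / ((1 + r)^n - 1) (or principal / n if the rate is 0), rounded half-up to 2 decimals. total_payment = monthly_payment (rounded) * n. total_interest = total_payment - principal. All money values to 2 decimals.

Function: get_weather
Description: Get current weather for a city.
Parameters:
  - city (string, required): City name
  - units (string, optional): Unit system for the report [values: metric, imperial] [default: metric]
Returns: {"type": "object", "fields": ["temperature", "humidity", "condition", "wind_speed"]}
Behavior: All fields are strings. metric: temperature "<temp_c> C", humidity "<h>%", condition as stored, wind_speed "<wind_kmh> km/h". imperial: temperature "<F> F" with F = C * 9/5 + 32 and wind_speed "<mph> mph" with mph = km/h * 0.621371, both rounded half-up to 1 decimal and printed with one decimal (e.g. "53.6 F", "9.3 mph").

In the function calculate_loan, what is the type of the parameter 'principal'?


The calculate_loan spec declares:
  - principal (number, required): Loan amount in USD
Type:
number


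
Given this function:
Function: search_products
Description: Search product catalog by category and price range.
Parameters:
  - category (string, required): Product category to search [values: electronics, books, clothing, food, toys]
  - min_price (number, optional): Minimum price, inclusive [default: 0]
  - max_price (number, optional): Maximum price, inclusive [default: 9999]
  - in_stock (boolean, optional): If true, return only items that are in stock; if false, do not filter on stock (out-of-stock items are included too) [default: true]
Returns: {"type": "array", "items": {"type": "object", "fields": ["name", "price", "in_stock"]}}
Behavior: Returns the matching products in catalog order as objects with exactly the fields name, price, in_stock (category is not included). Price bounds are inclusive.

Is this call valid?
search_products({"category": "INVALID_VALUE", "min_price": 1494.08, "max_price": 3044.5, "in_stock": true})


Checking parameter values...
Parameter 'category' has value 'INVALID_VALUE' not in allowed: electronics, books, clothing, food, toys
Invalid - 'category' must be one of electronics, books, clothing, food, toys


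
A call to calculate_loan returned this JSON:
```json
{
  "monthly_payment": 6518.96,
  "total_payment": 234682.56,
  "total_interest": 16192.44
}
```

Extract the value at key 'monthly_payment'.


6518.96


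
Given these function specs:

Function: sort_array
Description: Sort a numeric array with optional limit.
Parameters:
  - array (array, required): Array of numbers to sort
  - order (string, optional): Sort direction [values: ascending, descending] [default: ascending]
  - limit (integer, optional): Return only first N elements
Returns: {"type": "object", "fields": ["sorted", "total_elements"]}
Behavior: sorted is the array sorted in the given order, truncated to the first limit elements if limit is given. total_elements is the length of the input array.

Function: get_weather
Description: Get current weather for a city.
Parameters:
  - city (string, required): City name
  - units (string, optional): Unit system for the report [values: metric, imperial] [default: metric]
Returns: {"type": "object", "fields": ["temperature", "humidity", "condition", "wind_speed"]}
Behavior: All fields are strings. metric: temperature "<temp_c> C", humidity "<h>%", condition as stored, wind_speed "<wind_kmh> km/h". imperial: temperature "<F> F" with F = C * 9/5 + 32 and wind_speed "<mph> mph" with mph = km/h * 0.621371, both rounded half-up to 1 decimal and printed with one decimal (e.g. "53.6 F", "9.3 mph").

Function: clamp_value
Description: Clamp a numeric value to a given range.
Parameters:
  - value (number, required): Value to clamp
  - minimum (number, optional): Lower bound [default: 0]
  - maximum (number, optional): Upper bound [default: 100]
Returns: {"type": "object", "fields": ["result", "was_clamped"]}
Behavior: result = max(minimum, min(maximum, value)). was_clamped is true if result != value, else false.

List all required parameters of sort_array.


Parameters of sort_array and their required/optional flag:
  array: required
  order: optional
  limit: optional
array
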